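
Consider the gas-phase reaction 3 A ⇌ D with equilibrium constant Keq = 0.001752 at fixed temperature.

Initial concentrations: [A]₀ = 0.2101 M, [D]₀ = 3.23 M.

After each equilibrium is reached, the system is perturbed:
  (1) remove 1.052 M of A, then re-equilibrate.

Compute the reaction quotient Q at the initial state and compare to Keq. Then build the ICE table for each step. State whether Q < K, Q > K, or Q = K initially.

Q₀ = 348.3 vs Keq = 0.001752 ⇒ Q>K, reverse
Step 1:
                    A           D
  init         0.2101        3.23
  Δ             7.386      -2.462
  eq            7.596      0.7679
  solve Keq expr → x = -2.462; check Q = 0.001752
Then remove 1.052 M of A.
Step 2:
                    A           D
  init          6.544      0.7679
  Δ            0.4813     -0.1604
  eq            7.026      0.6075
  solve Keq expr → x = -0.1604; check Q = 0.001752

Q₀ = 348.3; Q > K (proceeds reverse)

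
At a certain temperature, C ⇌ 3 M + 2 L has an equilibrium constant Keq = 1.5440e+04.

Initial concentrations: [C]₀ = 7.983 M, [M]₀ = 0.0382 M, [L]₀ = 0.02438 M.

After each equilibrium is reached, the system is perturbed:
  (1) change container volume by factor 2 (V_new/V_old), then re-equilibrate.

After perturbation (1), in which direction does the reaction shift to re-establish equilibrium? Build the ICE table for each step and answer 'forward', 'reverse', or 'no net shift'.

Q₀ = 4.1504e-09 vs Keq = 1.5440e+04 ⇒ Q<K, forward
Step 1:
                   C          M          L
  init         7.983     0.0382    0.02438
  Δ           -3.611      10.83      7.223
  eq           4.372      10.87      7.247
  solve Keq expr → x = 3.611; check Q = 1.5440e+04
Then change container volume by factor 2 (V_new/V_old).
Step 2:
                   C          M          L
  init         2.186      5.436      3.624
  Δ          -0.9861      2.958      1.972
  eq             1.2      8.395      5.596
  solve Keq expr → x = 0.9861; check Q = 1.5440e+04

Direction: forward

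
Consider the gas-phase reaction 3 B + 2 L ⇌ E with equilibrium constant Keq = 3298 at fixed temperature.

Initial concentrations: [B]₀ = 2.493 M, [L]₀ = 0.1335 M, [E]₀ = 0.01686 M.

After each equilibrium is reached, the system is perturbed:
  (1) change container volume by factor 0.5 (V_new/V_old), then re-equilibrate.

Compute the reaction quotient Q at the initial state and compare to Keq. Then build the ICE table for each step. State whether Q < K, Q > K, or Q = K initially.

Q₀ = 0.06106 vs Keq = 3298 ⇒ Q<K, forward
Step 1:
                  B         L         E
  I           2.493    0.1335   0.01686
  C         -0.1981   -0.1321   0.06603
  E           2.295  0.001442   0.08289
  solve Keq expr → x = 0.06603; check Q = 3298
Then change container volume by factor 0.5 (V_new/V_old).
Step 2:
                  B         L         E
  I            4.59  0.002884    0.1658
  C        -0.00324  -0.00216   0.00108
  E           4.587 7.2413e-04    0.1669
  solve Keq expr → x = 0.00108; check Q = 3298

Q₀ = 0.06106; Q < K (proceeds forward)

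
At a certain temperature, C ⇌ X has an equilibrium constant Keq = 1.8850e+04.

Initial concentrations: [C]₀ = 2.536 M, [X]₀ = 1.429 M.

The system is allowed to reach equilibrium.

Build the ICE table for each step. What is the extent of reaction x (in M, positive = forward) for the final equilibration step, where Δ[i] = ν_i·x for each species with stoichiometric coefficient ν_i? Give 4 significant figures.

x = 2.536 M

Q₀ = 0.5635 vs Keq = 1.8850e+04 ⇒ Q<K, forward
Step 1:
                  C         X
  I           2.536     1.429
  C          -2.536     2.536
  E       2.1033e-04     3.965
  solve Keq expr → x = 2.536; check Q = 1.8850e+04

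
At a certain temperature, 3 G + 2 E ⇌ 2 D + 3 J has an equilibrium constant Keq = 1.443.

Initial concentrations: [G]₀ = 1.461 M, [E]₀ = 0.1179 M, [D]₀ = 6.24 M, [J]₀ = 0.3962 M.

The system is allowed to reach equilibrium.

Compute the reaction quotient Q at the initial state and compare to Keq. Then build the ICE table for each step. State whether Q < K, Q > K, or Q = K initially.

Q₀ = 55.86; Q > K (proceeds reverse)

Q₀ = 55.86 vs Keq = 1.443 ⇒ Q>K, reverse
Step 1:
                    G           E           D           J
  Initial       1.461      0.1179        6.24      0.3962
  Change       0.1822      0.1215     -0.1215     -0.1822
  Equil         1.643      0.2394       6.119       0.214
  solve Keq expr → x = -0.06074; check Q = 1.443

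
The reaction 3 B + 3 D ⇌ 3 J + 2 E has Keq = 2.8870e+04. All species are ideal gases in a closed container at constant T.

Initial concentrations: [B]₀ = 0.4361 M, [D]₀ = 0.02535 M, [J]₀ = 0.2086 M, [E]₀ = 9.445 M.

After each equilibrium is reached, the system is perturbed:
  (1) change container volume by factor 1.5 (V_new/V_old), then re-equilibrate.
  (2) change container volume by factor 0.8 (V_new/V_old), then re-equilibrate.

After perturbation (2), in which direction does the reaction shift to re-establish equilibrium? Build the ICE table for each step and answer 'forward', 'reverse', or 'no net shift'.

Q₀ = 5.9931e+05 vs Keq = 2.8870e+04 ⇒ Q>K, reverse
Step 1:
                    B           D           J           E
  Initial      0.4361     0.02535      0.2086       9.445
  Change      0.03027     0.03027    -0.03027    -0.02018
  Equil        0.4664     0.05562      0.1783       9.425
  solve Keq expr → x = -0.01009; check Q = 2.8870e+04
Then change container volume by factor 1.5 (V_new/V_old).
Step 2:
                    B           D           J           E
  Initial      0.3109     0.03708      0.1189       6.283
  Change     0.003599    0.003599   -0.003599     -0.0024
  Equil        0.3145     0.04068      0.1153       6.281
  solve Keq expr → x = -0.0012; check Q = 2.8870e+04
Then change container volume by factor 0.8 (V_new/V_old).
Step 3:
                    B           D           J           E
  Initial      0.3931     0.05085      0.1441       7.851
  Change    -0.002508   -0.002508    0.002508    0.001672
  Equil        0.3906     0.04834      0.1466       7.853
  solve Keq expr → x = 8.3603e-04; check Q = 2.8870e+04

Direction: forward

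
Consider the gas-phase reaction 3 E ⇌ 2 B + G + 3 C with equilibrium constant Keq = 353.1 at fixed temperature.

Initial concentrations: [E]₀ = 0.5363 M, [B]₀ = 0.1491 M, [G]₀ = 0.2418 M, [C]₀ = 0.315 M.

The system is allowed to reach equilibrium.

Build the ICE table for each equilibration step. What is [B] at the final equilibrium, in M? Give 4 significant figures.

Q₀ = 0.001089 vs Keq = 353.1 ⇒ Q<K, forward
Step 1:
                    E           B           G           C
  Initial      0.5363      0.1491      0.2418       0.315
  Change      -0.4855      0.3237      0.1618      0.4855
  Equil        0.0508      0.4728      0.4036      0.8005
  solve Keq expr → x = 0.1618; check Q = 353.1

[B]_eq = 0.4728 M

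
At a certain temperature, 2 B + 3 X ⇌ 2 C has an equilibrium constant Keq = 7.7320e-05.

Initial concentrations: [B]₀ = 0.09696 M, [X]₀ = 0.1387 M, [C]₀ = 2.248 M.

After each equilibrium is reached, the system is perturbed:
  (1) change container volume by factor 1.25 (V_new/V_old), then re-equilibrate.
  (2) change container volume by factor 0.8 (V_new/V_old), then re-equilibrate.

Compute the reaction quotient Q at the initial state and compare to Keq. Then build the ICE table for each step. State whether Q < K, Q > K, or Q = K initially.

Q₀ = 2.0145e+05 vs Keq = 7.7320e-05 ⇒ Q>K, reverse
Step 1:
                  B         X         C
  I         0.09696    0.1387     2.248
  C           2.129     3.193    -2.129
  E           2.226     3.332    0.1191
  solve Keq expr → x = -1.064; check Q = 7.7320e-05
Then change container volume by factor 1.25 (V_new/V_old).
Step 2:
                  B         X         C
  I           1.781     2.666   0.09524
  C          0.0247   0.03705   -0.0247
  E           1.805     2.703   0.07054
  solve Keq expr → x = -0.01235; check Q = 7.7320e-05
Then change container volume by factor 0.8 (V_new/V_old).
Step 3:
                  B         X         C
  I           2.257     3.378   0.08817
  C        -0.03088  -0.04631   0.03088
  E           2.226     3.332    0.1191
  solve Keq expr → x = 0.01544; check Q = 7.7320e-05

Q₀ = 2.0145e+05; Q > K (proceeds reverse)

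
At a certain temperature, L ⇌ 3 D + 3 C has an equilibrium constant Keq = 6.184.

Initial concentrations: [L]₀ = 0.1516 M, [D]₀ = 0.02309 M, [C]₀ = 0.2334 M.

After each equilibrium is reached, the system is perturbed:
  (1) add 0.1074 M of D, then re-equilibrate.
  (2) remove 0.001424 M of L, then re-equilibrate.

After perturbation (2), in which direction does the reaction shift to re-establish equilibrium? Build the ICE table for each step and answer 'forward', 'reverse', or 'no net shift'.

Direction: reverse

Q₀ = 1.0325e-06 vs Keq = 6.184 ⇒ Q<K, forward
Step 1:
                    L           D           C
  Initial      0.1516     0.02309      0.2334
  Change      -0.1467      0.4401      0.4401
  Equil      0.004908      0.4632      0.6735
  solve Keq expr → x = 0.1467; check Q = 6.184
Then add 0.1074 M of D.
Step 2:
                    L           D           C
  Initial    0.004908      0.5706      0.6735
  Change     0.003396    -0.01019    -0.01019
  Equil      0.008304      0.5604      0.6633
  solve Keq expr → x = -0.003396; check Q = 6.184
Then remove 0.001424 M of L.
Step 3:
                    L           D           C
  Initial     0.00688      0.5604      0.6633
  Change     0.001146   -0.003438   -0.003438
  Equil      0.008026      0.5569      0.6599
  solve Keq expr → x = -0.001146; check Q = 6.184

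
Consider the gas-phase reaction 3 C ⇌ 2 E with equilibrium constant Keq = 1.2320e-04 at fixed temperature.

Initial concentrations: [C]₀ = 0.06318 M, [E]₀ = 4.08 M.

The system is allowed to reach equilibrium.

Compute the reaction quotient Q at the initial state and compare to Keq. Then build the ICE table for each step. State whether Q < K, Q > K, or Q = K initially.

Q₀ = 6.6006e+04; Q > K (proceeds reverse)

Q₀ = 6.6006e+04 vs Keq = 1.2320e-04 ⇒ Q>K, reverse
Step 1:
                  C         E
  Initial   0.06318      4.08
  Change      5.879    -3.919
  Equil       5.942    0.1608
  solve Keq expr → x = -1.96; check Q = 1.2320e-04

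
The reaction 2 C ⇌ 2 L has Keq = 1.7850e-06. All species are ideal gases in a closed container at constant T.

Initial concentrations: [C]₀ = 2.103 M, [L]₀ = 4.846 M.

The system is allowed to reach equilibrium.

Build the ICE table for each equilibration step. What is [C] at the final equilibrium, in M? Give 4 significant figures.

Q₀ = 5.31 vs Keq = 1.7850e-06 ⇒ Q>K, reverse
Step 1:
                    C           L
  I             2.103       4.846
  C             4.837      -4.837
  E              6.94    0.009272
  solve Keq expr → x = -2.418; check Q = 1.7850e-06

[C]_eq = 6.94 M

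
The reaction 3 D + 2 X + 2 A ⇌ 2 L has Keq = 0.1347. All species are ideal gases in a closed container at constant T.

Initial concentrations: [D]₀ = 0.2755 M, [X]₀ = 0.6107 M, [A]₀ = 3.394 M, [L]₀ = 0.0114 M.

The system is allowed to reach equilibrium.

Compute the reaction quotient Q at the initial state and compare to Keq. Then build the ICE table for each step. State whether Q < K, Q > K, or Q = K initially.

Q₀ = 0.001447; Q < K (proceeds forward)

Q₀ = 0.001447 vs Keq = 0.1347 ⇒ Q<K, forward
Step 1:
                  D         X         A         L
  I          0.2755    0.6107     3.394    0.0114
  C        -0.07531  -0.05021  -0.05021   0.05021
  E          0.2002    0.5605     3.344   0.06161
  solve Keq expr → x = 0.0251; check Q = 0.1347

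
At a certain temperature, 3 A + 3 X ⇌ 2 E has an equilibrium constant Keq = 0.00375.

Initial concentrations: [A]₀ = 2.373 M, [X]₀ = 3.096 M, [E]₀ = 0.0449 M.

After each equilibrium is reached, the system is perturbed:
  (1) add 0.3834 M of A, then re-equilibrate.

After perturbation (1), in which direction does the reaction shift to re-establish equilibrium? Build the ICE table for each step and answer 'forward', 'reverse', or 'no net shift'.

Direction: forward

Q₀ = 5.0839e-06 vs Keq = 0.00375 ⇒ Q<K, forward
Step 1:
                    A           X           E
  I             2.373       3.096      0.0449
  C           -0.6858     -0.6858      0.4572
  E             1.687        2.41      0.5021
  solve Keq expr → x = 0.2286; check Q = 0.00375
Then add 0.3834 M of A.
Step 2:
                    A           X           E
  I             2.071        2.41      0.5021
  C           -0.1173     -0.1173     0.07823
  E             1.953       2.293      0.5804
  solve Keq expr → x = 0.03911; check Q = 0.00375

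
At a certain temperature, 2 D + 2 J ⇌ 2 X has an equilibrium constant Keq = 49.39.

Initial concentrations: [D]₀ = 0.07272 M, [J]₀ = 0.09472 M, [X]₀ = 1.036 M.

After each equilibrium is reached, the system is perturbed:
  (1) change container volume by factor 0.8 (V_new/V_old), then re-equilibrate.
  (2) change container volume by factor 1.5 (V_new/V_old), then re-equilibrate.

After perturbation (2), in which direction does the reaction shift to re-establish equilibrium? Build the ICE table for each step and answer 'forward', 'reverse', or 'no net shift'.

Direction: reverse

Q₀ = 2.2622e+04 vs Keq = 49.39 ⇒ Q>K, reverse
Step 1:
                   D          J          X
  Initial    0.07272    0.09472      1.036
  Change      0.2507     0.2507    -0.2507
  Equil       0.3235     0.3455     0.7853
  solve Keq expr → x = -0.1254; check Q = 49.39
Then change container volume by factor 0.8 (V_new/V_old).
Step 2:
                   D          J          X
  Initial     0.4043     0.4318     0.9816
  Change    -0.03709   -0.03709    0.03709
  Equil       0.3672     0.3947      1.019
  solve Keq expr → x = 0.01855; check Q = 49.39
Then change container volume by factor 1.5 (V_new/V_old).
Step 3:
                   D          J          X
  Initial     0.2448     0.2631     0.6791
  Change     0.04625    0.04625   -0.04625
  Equil       0.2911     0.3094     0.6329
  solve Keq expr → x = -0.02312; check Q = 49.39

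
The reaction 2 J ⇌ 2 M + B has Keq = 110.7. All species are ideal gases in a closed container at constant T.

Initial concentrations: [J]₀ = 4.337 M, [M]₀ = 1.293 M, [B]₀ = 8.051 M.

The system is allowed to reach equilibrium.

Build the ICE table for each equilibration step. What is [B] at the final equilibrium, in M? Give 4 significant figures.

Q₀ = 0.7156 vs Keq = 110.7 ⇒ Q<K, forward
Step 1:
                  J         M         B
  I           4.337     1.293     8.051
  C          -3.057     3.057     1.529
  E            1.28      4.35      9.58
  solve Keq expr → x = 1.529; check Q = 110.7

[B]_eq = 9.58 M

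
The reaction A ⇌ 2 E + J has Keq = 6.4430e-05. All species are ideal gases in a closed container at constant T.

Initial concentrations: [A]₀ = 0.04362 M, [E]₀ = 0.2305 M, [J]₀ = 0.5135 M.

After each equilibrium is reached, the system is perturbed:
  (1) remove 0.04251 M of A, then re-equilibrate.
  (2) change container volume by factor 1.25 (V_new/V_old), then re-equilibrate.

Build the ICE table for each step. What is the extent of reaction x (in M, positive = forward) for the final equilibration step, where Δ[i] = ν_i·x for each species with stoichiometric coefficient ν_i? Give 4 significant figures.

x = 4.2234e-04 M

Q₀ = 0.6255 vs Keq = 6.4430e-05 ⇒ Q>K, reverse
Step 1:
                  A         E         J
  init      0.04362    0.2305    0.5135
  Δ          0.1127   -0.2255   -0.1127
  eq         0.1564  0.005014    0.4008
  solve Keq expr → x = -0.1127; check Q = 6.4430e-05
Then remove 0.04251 M of A.
Step 2:
                  A         E         J
  init       0.1139  0.005014    0.4008
  Δ       3.6337e-04 -7.2673e-04 -3.6337e-04
  eq         0.1142  0.004287    0.4004
  solve Keq expr → x = -3.6337e-04; check Q = 6.4430e-05
Then change container volume by factor 1.25 (V_new/V_old).
Step 3:
                  A         E         J
  init      0.09137   0.00343    0.3203
  Δ       -4.2234e-04 8.4469e-04 4.2234e-04
  eq        0.09095  0.004274    0.3207
  solve Keq expr → x = 4.2234e-04; check Q = 6.4430e-05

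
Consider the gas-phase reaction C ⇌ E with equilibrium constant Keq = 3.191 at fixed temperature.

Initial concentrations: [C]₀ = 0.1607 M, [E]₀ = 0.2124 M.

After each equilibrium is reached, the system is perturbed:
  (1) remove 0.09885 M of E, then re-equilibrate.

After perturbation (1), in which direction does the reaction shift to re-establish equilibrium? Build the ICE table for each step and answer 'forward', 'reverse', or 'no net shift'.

Q₀ = 1.322 vs Keq = 3.191 ⇒ Q<K, forward
Step 1:
                   C          E
  I           0.1607     0.2124
  C         -0.07168    0.07168
  E          0.08902     0.2841
  solve Keq expr → x = 0.07168; check Q = 3.191
Then remove 0.09885 M of E.
Step 2:
                   C          E
  I          0.08902     0.1852
  C         -0.02359    0.02359
  E          0.06544     0.2088
  solve Keq expr → x = 0.02359; check Q = 3.191

Direction: forward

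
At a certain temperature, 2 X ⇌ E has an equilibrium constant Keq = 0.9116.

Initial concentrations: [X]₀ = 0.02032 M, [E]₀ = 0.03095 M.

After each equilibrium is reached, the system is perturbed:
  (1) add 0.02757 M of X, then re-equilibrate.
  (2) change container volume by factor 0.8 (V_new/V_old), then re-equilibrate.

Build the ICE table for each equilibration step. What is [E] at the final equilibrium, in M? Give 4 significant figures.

[E]_eq = 0.01178 M

Q₀ = 74.96 vs Keq = 0.9116 ⇒ Q>K, reverse
Step 1:
                    X           E
  Initial     0.02032     0.03095
  Change      0.05229    -0.02614
  Equil       0.07261    0.004806
  solve Keq expr → x = -0.02614; check Q = 0.9116
Then add 0.02757 M of X.
Step 2:
                    X           E
  Initial      0.1002    0.004806
  Change    -0.006416    0.003208
  Equil       0.09376    0.008014
  solve Keq expr → x = 0.003208; check Q = 0.9116
Then change container volume by factor 0.8 (V_new/V_old).
Step 3:
                    X           E
  Initial      0.1172     0.01002
  Change    -0.003525    0.001763
  Equil        0.1137     0.01178
  solve Keq expr → x = 0.001763; check Q = 0.9116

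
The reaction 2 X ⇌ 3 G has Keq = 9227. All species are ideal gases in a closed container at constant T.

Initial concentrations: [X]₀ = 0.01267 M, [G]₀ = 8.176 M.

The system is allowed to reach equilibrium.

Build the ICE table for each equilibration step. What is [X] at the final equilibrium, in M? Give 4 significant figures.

Q₀ = 3.4046e+06 vs Keq = 9227 ⇒ Q>K, reverse
Step 1:
                    X           G
  init        0.01267       8.176
  Δ            0.2164     -0.3245
  eq            0.229       7.851
  solve Keq expr → x = -0.1082; check Q = 9227

[X]_eq = 0.229 M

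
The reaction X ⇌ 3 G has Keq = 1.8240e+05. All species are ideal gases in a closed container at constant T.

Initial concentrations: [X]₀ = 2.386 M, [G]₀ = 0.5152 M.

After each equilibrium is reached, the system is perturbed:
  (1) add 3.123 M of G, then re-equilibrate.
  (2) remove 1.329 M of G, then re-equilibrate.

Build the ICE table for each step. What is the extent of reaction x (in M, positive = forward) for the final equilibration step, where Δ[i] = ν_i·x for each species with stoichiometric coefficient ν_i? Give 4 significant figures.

x = 0.002228 M

Q₀ = 0.05731 vs Keq = 1.8240e+05 ⇒ Q<K, forward
Step 1:
                   X          G
  I            2.386     0.5152
  C           -2.384      7.151
  E          0.00247      7.666
  solve Keq expr → x = 2.384; check Q = 1.8240e+05
Then add 3.123 M of G.
Step 2:
                   X          G
  I          0.00247      10.79
  C          0.00439   -0.01317
  E          0.00686      10.78
  solve Keq expr → x = -0.00439; check Q = 1.8240e+05
Then remove 1.329 M of G.
Step 3:
                   X          G
  I          0.00686      9.447
  C        -0.002228   0.006684
  E         0.004632      9.453
  solve Keq expr → x = 0.002228; check Q = 1.8240e+05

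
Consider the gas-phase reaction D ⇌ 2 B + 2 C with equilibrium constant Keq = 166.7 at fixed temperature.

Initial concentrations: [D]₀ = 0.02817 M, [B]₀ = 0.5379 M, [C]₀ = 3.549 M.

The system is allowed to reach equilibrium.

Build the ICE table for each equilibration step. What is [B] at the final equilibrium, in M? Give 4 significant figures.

[B]_eq = 0.5485 M

Q₀ = 129.4 vs Keq = 166.7 ⇒ Q<K, forward
Step 1:
                   D          B          C
  I          0.02817     0.5379      3.549
  C        -0.005302     0.0106     0.0106
  E          0.02287     0.5485       3.56
  solve Keq expr → x = 0.005302; check Q = 166.7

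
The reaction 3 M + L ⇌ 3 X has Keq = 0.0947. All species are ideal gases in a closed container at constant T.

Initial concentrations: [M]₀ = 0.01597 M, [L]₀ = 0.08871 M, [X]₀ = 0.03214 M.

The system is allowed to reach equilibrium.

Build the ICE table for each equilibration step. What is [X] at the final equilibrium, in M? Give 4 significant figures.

[X]_eq = 0.008323 M

Q₀ = 91.89 vs Keq = 0.0947 ⇒ Q>K, reverse
Step 1:
                  M         L         X
  init      0.01597   0.08871   0.03214
  Δ         0.02382  0.007939  -0.02382
  eq        0.03979   0.09665  0.008323
  solve Keq expr → x = -0.007939; check Q = 0.0947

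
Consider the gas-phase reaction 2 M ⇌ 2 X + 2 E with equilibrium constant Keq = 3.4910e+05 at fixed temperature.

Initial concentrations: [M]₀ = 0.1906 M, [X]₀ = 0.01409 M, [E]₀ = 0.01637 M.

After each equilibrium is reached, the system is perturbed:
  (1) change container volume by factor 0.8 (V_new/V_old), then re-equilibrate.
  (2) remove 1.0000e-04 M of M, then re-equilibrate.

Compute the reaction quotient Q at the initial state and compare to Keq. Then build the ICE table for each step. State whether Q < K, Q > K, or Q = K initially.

Q₀ = 1.4644e-06 vs Keq = 3.4910e+05 ⇒ Q<K, forward
Step 1:
                   M          X          E
  I           0.1906    0.01409    0.01637
  C          -0.1905     0.1905     0.1905
  E       7.1652e-05     0.2046     0.2069
  solve Keq expr → x = 0.09526; check Q = 3.4910e+05
Then change container volume by factor 0.8 (V_new/V_old).
Step 2:
                   M          X          E
  I       8.9565e-05     0.2558     0.2586
  C       2.2372e-05 -2.2372e-05 -2.2372e-05
  E       1.1194e-04     0.2558     0.2586
  solve Keq expr → x = -1.1186e-05; check Q = 3.4910e+05
Then remove 1.0000e-04 M of M.
Step 3:
                   M          X          E
  I       1.1936e-05     0.2558     0.2586
  C       9.9913e-05 -9.9913e-05 -9.9913e-05
  E       1.1185e-04     0.2557     0.2585
  solve Keq expr → x = -4.9957e-05; check Q = 3.4910e+05

Q₀ = 1.4644e-06; Q < K (proceeds forward)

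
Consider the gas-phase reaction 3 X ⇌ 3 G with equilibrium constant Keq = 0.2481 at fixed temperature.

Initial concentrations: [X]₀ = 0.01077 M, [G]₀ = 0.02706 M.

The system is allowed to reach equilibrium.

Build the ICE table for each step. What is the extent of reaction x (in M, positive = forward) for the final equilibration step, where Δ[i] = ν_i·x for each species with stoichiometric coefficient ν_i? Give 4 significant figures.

Q₀ = 15.86 vs Keq = 0.2481 ⇒ Q>K, reverse
Step 1:
                    X           G
  I           0.01077     0.02706
  C           0.01246    -0.01246
  E           0.02323      0.0146
  solve Keq expr → x = -0.004154; check Q = 0.2481

x = -0.004154 M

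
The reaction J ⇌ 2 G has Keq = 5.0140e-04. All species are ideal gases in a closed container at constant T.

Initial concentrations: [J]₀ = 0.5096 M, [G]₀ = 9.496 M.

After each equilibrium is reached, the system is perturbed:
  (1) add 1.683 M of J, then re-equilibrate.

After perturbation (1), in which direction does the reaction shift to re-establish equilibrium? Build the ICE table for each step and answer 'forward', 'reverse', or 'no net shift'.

Q₀ = 177 vs Keq = 5.0140e-04 ⇒ Q>K, reverse
Step 1:
                    J           G
  I            0.5096       9.496
  C             4.722      -9.445
  E             5.232     0.05122
  solve Keq expr → x = -4.722; check Q = 5.0140e-04
Then add 1.683 M of J.
Step 2:
                    J           G
  I             6.915     0.05122
  C         -0.003824    0.007648
  E             6.911     0.05887
  solve Keq expr → x = 0.003824; check Q = 5.0140e-04

Direction: forward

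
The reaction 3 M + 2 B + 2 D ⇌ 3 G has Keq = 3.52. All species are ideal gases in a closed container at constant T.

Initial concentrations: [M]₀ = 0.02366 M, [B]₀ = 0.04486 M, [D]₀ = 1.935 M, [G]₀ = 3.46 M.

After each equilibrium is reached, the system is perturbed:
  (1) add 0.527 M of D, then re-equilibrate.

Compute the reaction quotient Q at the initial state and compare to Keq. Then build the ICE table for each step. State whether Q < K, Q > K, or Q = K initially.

Q₀ = 4.1505e+08; Q > K (proceeds reverse)

Q₀ = 4.1505e+08 vs Keq = 3.52 ⇒ Q>K, reverse
Step 1:
                  M         B         D         G
  Initial   0.02366   0.04486     1.935      3.46
  Change      1.022    0.6811    0.6811    -1.022
  Equil       1.045    0.7259     2.616     2.438
  solve Keq expr → x = -0.3405; check Q = 3.52
Then add 0.527 M of D.
Step 2:
                  M         B         D         G
  Initial     1.045    0.7259     3.143     2.438
  Change   -0.05664  -0.03776  -0.03776   0.05664
  Equil      0.9886    0.6882     3.105     2.495
  solve Keq expr → x = 0.01888; check Q = 3.52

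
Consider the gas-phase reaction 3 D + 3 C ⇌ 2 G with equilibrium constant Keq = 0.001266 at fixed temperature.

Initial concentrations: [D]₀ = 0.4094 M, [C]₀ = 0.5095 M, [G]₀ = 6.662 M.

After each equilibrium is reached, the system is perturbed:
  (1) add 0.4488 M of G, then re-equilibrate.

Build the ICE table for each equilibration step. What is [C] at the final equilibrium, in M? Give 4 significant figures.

Q₀ = 4890 vs Keq = 0.001266 ⇒ Q>K, reverse
Step 1:
                  D         C         G
  init       0.4094    0.5095     6.662
  Δ           4.287     4.287    -2.858
  eq          4.696     4.796     3.804
  solve Keq expr → x = -1.429; check Q = 0.001266
Then add 0.4488 M of G.
Step 2:
                  D         C         G
  init        4.696     4.796     4.253
  Δ          0.1427    0.1427  -0.09516
  eq          4.839     4.939     4.158
  solve Keq expr → x = -0.04758; check Q = 0.001266

[C]_eq = 4.939 M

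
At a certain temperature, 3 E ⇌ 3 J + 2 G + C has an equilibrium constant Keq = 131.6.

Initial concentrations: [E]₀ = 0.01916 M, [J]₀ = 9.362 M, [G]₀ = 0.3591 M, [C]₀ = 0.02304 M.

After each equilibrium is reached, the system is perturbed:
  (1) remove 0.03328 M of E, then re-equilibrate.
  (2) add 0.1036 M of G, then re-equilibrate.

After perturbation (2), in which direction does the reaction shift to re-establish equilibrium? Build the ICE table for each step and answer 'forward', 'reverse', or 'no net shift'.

Q₀ = 3.4660e+05 vs Keq = 131.6 ⇒ Q>K, reverse
Step 1:
                  E         J         G         C
  init      0.01916     9.362    0.3591   0.02304
  Δ         0.06606  -0.06606  -0.04404  -0.02202
  eq        0.08522     9.296    0.3151  0.001021
  solve Keq expr → x = -0.02202; check Q = 131.6
Then remove 0.03328 M of E.
Step 2:
                  E         J         G         C
  init      0.05194     9.296    0.3151  0.001021
  Δ        0.002267 -0.002267 -0.001511 -7.5573e-04
  eq         0.0542     9.294    0.3136 2.6556e-04
  solve Keq expr → x = -7.5573e-04; check Q = 131.6
Then add 0.1036 M of G.
Step 3:
                  E         J         G         C
  init       0.0542     9.294    0.4172 2.6556e-04
  Δ       3.3756e-04 -3.3756e-04 -2.2504e-04 -1.1252e-04
  eq        0.05454     9.293    0.4169 1.5303e-04
  solve Keq expr → x = -1.1252e-04; check Q = 131.6

Direction: reverse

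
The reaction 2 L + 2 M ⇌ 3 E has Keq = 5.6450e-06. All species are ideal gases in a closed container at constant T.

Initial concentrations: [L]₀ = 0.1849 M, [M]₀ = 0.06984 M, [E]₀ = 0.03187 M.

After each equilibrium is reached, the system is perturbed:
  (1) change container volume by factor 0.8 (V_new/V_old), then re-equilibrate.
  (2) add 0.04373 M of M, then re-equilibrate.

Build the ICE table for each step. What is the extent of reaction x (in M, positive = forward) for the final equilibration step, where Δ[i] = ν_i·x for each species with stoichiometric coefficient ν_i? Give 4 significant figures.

x = 1.3530e-04 M

Q₀ = 0.1941 vs Keq = 5.6450e-06 ⇒ Q>K, reverse
Step 1:
                  L         M         E
  init       0.1849   0.06984   0.03187
  Δ         0.02042   0.02042  -0.03062
  eq         0.2053   0.09026  0.001247
  solve Keq expr → x = -0.01021; check Q = 5.6450e-06
Then change container volume by factor 0.8 (V_new/V_old).
Step 2:
                  L         M         E
  init       0.2566    0.1128  0.001559
  Δ       -7.9476e-05 -7.9476e-05 1.1921e-04
  eq         0.2566    0.1127  0.001678
  solve Keq expr → x = 3.9738e-05; check Q = 5.6450e-06
Then add 0.04373 M of M.
Step 3:
                  L         M         E
  init       0.2566    0.1565  0.001678
  Δ       -2.7060e-04 -2.7060e-04 4.0590e-04
  eq         0.2563    0.1562  0.002084
  solve Keq expr → x = 1.3530e-04; check Q = 5.6450e-06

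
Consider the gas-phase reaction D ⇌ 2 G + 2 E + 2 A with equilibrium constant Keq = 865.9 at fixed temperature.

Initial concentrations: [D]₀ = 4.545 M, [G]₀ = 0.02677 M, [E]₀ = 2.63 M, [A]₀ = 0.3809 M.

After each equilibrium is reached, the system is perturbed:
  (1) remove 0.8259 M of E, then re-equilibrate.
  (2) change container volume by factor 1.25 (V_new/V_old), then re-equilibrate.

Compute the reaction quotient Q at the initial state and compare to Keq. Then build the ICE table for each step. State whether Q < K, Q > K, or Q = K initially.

Q₀ = 1.5823e-04 vs Keq = 865.9 ⇒ Q<K, forward
Step 1:
                   D          G          E          A
  I            4.545    0.02677       2.63     0.3809
  C           -1.436      2.872      2.872      2.872
  E            3.109      2.899      5.502      3.253
  solve Keq expr → x = 1.436; check Q = 865.9
Then remove 0.8259 M of E.
Step 2:
                   D          G          E          A
  I            3.109      2.899      4.676      3.253
  C         -0.08784     0.1757     0.1757     0.1757
  E            3.021      3.075      4.852      3.429
  solve Keq expr → x = 0.08784; check Q = 865.9
Then change container volume by factor 1.25 (V_new/V_old).
Step 3:
                   D          G          E          A
  I            2.417       2.46      3.882      2.743
  C           -0.265       0.53       0.53       0.53
  E            2.152       2.99      4.412      3.273
  solve Keq expr → x = 0.265; check Q = 865.9

Q₀ = 1.5823e-04; Q < K (proceeds forward)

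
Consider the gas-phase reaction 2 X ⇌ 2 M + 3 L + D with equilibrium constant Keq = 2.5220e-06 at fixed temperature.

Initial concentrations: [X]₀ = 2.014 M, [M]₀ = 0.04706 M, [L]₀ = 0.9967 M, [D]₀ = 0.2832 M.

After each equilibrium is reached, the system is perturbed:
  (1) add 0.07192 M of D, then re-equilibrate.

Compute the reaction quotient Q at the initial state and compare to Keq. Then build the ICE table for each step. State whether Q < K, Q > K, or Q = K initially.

Q₀ = 1.5310e-04; Q > K (proceeds reverse)

Q₀ = 1.5310e-04 vs Keq = 2.5220e-06 ⇒ Q>K, reverse
Step 1:
                   X          M          L          D
  I            2.014    0.04706     0.9967     0.2832
  C          0.04005   -0.04005   -0.06007   -0.02002
  E            2.054   0.007015     0.9366     0.2632
  solve Keq expr → x = -0.02002; check Q = 2.5220e-06
Then add 0.07192 M of D.
Step 2:
                   X          M          L          D
  I            2.054   0.007015     0.9366     0.3351
  C       7.8049e-04 -7.8049e-04  -0.001171 -3.9025e-04
  E            2.055   0.006234     0.9355     0.3347
  solve Keq expr → x = -3.9025e-04; check Q = 2.5220e-06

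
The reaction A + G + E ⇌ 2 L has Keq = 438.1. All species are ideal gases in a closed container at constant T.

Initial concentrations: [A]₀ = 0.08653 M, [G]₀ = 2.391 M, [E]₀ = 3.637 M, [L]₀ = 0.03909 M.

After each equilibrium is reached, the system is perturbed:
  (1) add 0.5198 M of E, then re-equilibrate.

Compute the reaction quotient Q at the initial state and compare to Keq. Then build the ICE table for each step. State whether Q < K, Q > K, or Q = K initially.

Q₀ = 0.002031 vs Keq = 438.1 ⇒ Q<K, forward
Step 1:
                    A           G           E           L
  Initial     0.08653       2.391       3.637     0.03909
  Change     -0.08652    -0.08652    -0.08652       0.173
  Equil    1.2553e-05       2.304        3.55      0.2121
  solve Keq expr → x = 0.08652; check Q = 438.1
Then add 0.5198 M of E.
Step 2:
                    A           G           E           L
  Initial  1.2553e-05       2.304        4.07      0.2121
  Change  -1.6028e-06 -1.6028e-06 -1.6028e-06  3.2055e-06
  Equil    1.0950e-05       2.304        4.07      0.2121
  solve Keq expr → x = 1.6028e-06; check Q = 438.1

Q₀ = 0.002031; Q < K (proceeds forward)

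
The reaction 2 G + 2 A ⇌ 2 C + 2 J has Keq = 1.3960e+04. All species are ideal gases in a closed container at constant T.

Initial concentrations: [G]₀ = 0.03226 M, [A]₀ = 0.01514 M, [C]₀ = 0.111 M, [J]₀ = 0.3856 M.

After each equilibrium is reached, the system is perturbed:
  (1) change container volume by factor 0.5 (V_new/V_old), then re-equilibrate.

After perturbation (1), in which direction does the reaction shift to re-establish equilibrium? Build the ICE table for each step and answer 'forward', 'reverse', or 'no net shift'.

Q₀ = 7680 vs Keq = 1.3960e+04 ⇒ Q<K, forward
Step 1:
                  G         A         C         J
  init      0.03226   0.01514     0.111    0.3856
  Δ       -0.002572 -0.002572  0.002572  0.002572
  eq        0.02969   0.01257    0.1136    0.3882
  solve Keq expr → x = 0.001286; check Q = 1.3960e+04
Then change container volume by factor 0.5 (V_new/V_old).
Step 2:
                  G         A         C         J
  init      0.05938   0.02514    0.2271    0.7763
  Δ               0         0         0         0
  eq        0.05938   0.02514    0.2271    0.7763
  solve Keq expr → x = 0; check Q = 1.3960e+04

Direction: no net shift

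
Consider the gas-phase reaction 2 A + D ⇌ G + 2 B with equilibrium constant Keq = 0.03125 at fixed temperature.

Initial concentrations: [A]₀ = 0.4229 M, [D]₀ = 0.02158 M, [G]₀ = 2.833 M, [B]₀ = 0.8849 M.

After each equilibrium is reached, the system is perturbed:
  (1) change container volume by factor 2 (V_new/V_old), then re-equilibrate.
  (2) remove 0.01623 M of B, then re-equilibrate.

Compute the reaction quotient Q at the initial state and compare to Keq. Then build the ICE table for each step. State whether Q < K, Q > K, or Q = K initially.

Q₀ = 574.8; Q > K (proceeds reverse)

Q₀ = 574.8 vs Keq = 0.03125 ⇒ Q>K, reverse
Step 1:
                  A         D         G         B
  init       0.4229   0.02158     2.833    0.8849
  Δ          0.7955    0.3978   -0.3978   -0.7955
  eq          1.218    0.4193     2.435   0.08938
  solve Keq expr → x = -0.3978; check Q = 0.03125
Then change container volume by factor 2 (V_new/V_old).
Step 2:
                  A         D         G         B
  init       0.6092    0.2097     1.218   0.04469
  Δ               0         0         0         0
  eq         0.6092    0.2097     1.218   0.04469
  solve Keq expr → x = 0; check Q = 0.03125
Then remove 0.01623 M of B.
Step 3:
                  A         D         G         B
  init       0.6092    0.2097     1.218   0.02846
  Δ         -0.0143 -0.007152  0.007152    0.0143
  eq         0.5949    0.2025     1.225   0.04276
  solve Keq expr → x = 0.007152; check Q = 0.03125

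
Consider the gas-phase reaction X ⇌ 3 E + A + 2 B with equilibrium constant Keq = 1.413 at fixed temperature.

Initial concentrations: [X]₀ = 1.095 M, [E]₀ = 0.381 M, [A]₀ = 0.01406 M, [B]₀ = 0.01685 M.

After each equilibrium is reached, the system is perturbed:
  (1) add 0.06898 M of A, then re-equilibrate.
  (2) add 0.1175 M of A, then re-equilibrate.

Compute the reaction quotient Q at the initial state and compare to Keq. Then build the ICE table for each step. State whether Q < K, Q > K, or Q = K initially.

Q₀ = 2.0163e-07; Q < K (proceeds forward)

Q₀ = 2.0163e-07 vs Keq = 1.413 ⇒ Q<K, forward
Step 1:
                  X         E         A         B
  I           1.095     0.381   0.01406   0.01685
  C         -0.3927     1.178    0.3927    0.7854
  E          0.7023     1.559    0.4068    0.8023
  solve Keq expr → x = 0.3927; check Q = 1.413
Then add 0.06898 M of A.
Step 2:
                  X         E         A         B
  I          0.7023     1.559    0.4758    0.8023
  C         0.01086  -0.03257  -0.01086  -0.02171
  E          0.7131     1.527    0.4649    0.7806
  solve Keq expr → x = -0.01086; check Q = 1.413
Then add 0.1175 M of A.
Step 3:
                  X         E         A         B
  I          0.7131     1.527    0.5824    0.7806
  C         0.01571  -0.04712  -0.01571  -0.03141
  E          0.7289     1.479    0.5667    0.7491
  solve Keq expr → x = -0.01571; check Q = 1.413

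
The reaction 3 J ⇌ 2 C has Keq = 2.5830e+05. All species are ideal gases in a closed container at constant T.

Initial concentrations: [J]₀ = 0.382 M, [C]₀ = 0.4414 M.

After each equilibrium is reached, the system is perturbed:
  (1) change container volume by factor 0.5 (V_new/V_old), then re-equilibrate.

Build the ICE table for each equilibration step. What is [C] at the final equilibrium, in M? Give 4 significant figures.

Q₀ = 3.495 vs Keq = 2.5830e+05 ⇒ Q<K, forward
Step 1:
                  J         C
  init        0.382    0.4414
  Δ         -0.3698    0.2465
  eq        0.01224    0.6879
  solve Keq expr → x = 0.1233; check Q = 2.5830e+05
Then change container volume by factor 0.5 (V_new/V_old).
Step 2:
                  J         C
  init      0.02447     1.376
  Δ       -0.005017  0.003345
  eq        0.01946     1.379
  solve Keq expr → x = 0.001672; check Q = 2.5830e+05

[C]_eq = 1.379 M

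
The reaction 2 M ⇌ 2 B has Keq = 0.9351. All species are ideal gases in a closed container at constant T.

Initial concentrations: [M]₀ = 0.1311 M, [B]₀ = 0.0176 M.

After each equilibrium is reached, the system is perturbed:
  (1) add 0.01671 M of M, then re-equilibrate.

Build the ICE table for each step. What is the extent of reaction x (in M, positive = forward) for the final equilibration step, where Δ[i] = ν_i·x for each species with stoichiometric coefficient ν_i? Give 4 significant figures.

Q₀ = 0.01802 vs Keq = 0.9351 ⇒ Q<K, forward
Step 1:
                  M         B
  I          0.1311    0.0176
  C         -0.0555    0.0555
  E          0.0756    0.0731
  solve Keq expr → x = 0.02775; check Q = 0.9351
Then add 0.01671 M of M.
Step 2:
                  M         B
  I         0.09231    0.0731
  C       -0.008215  0.008215
  E         0.08409   0.08132
  solve Keq expr → x = 0.004107; check Q = 0.9351

x = 0.004107 M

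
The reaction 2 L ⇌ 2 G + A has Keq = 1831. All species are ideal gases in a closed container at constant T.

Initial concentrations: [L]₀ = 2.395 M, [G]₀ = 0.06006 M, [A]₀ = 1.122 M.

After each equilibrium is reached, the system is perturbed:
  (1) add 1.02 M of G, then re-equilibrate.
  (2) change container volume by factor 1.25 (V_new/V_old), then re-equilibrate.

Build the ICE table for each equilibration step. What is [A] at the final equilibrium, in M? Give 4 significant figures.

[A]_eq = 1.813 M

Q₀ = 7.0559e-04 vs Keq = 1831 ⇒ Q<K, forward
Step 1:
                  L         G         A
  I           2.395   0.06006     1.122
  C          -2.311     2.311     1.156
  E         0.08364     2.371     2.278
  solve Keq expr → x = 1.156; check Q = 1831
Then add 1.02 M of G.
Step 2:
                  L         G         A
  I         0.08364     3.391     2.278
  C         0.03432  -0.03432  -0.01716
  E           0.118     3.357     2.261
  solve Keq expr → x = -0.01716; check Q = 1831
Then change container volume by factor 1.25 (V_new/V_old).
Step 3:
                  L         G         A
  I         0.09437     2.686     1.808
  C       -0.009551  0.009551  0.004775
  E         0.08482     2.695     1.813
  solve Keq expr → x = 0.004775; check Q = 1831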